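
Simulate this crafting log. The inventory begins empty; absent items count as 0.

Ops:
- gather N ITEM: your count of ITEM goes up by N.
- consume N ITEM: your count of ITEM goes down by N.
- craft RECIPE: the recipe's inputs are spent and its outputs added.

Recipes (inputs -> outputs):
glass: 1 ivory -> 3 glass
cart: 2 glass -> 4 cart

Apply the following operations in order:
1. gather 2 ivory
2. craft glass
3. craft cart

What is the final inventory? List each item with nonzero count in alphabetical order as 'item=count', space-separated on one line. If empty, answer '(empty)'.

Answer: cart=4 glass=1 ivory=1

Derivation:
After 1 (gather 2 ivory): ivory=2
After 2 (craft glass): glass=3 ivory=1
After 3 (craft cart): cart=4 glass=1 ivory=1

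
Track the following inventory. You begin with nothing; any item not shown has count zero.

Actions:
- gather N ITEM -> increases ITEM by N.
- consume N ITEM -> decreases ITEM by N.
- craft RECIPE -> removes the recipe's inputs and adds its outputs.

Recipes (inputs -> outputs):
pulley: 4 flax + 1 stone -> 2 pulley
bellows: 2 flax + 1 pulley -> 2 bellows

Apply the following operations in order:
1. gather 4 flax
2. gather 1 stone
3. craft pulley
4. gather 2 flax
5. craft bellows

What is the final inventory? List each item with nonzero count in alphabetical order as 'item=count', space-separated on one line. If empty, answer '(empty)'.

Answer: bellows=2 pulley=1

Derivation:
After 1 (gather 4 flax): flax=4
After 2 (gather 1 stone): flax=4 stone=1
After 3 (craft pulley): pulley=2
After 4 (gather 2 flax): flax=2 pulley=2
After 5 (craft bellows): bellows=2 pulley=1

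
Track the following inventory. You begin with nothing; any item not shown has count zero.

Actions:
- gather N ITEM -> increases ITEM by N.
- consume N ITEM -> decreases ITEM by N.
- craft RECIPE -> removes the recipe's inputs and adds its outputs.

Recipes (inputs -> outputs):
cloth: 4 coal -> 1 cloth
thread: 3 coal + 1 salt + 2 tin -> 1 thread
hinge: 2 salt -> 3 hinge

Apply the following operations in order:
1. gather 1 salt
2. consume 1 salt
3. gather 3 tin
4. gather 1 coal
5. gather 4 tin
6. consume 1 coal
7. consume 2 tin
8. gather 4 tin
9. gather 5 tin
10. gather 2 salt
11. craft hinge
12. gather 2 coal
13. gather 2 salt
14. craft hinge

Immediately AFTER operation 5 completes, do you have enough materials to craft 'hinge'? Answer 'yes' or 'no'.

Answer: no

Derivation:
After 1 (gather 1 salt): salt=1
After 2 (consume 1 salt): (empty)
After 3 (gather 3 tin): tin=3
After 4 (gather 1 coal): coal=1 tin=3
After 5 (gather 4 tin): coal=1 tin=7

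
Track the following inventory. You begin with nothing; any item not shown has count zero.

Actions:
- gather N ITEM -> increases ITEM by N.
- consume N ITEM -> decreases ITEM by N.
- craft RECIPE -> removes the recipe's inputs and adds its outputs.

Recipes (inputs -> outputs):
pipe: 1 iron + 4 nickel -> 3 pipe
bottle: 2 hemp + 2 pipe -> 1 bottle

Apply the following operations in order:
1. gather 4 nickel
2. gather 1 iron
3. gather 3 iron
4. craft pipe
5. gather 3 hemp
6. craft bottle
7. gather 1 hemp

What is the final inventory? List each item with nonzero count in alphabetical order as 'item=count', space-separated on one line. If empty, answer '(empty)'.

After 1 (gather 4 nickel): nickel=4
After 2 (gather 1 iron): iron=1 nickel=4
After 3 (gather 3 iron): iron=4 nickel=4
After 4 (craft pipe): iron=3 pipe=3
After 5 (gather 3 hemp): hemp=3 iron=3 pipe=3
After 6 (craft bottle): bottle=1 hemp=1 iron=3 pipe=1
After 7 (gather 1 hemp): bottle=1 hemp=2 iron=3 pipe=1

Answer: bottle=1 hemp=2 iron=3 pipe=1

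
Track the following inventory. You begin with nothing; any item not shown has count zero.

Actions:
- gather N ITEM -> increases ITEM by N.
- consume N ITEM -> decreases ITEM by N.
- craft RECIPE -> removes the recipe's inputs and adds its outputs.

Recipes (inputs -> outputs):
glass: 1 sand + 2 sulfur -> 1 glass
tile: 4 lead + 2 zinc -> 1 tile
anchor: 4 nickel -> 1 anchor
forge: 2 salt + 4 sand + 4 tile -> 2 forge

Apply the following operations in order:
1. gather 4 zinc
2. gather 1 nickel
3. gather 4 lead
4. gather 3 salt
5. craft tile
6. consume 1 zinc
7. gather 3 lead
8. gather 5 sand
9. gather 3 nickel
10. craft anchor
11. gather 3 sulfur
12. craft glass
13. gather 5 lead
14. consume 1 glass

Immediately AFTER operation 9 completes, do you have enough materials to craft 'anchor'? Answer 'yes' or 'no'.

Answer: yes

Derivation:
After 1 (gather 4 zinc): zinc=4
After 2 (gather 1 nickel): nickel=1 zinc=4
After 3 (gather 4 lead): lead=4 nickel=1 zinc=4
After 4 (gather 3 salt): lead=4 nickel=1 salt=3 zinc=4
After 5 (craft tile): nickel=1 salt=3 tile=1 zinc=2
After 6 (consume 1 zinc): nickel=1 salt=3 tile=1 zinc=1
After 7 (gather 3 lead): lead=3 nickel=1 salt=3 tile=1 zinc=1
After 8 (gather 5 sand): lead=3 nickel=1 salt=3 sand=5 tile=1 zinc=1
After 9 (gather 3 nickel): lead=3 nickel=4 salt=3 sand=5 tile=1 zinc=1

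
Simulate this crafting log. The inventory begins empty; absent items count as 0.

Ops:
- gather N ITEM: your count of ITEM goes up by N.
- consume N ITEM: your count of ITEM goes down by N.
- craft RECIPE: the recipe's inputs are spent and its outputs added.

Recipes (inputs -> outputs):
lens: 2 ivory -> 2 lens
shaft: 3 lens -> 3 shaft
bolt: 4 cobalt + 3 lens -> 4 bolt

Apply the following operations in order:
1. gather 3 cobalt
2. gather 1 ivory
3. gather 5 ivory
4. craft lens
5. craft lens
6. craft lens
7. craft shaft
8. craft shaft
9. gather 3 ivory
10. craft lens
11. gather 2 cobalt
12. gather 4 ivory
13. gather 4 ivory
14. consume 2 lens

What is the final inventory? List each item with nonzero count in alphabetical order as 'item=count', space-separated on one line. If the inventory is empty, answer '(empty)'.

After 1 (gather 3 cobalt): cobalt=3
After 2 (gather 1 ivory): cobalt=3 ivory=1
After 3 (gather 5 ivory): cobalt=3 ivory=6
After 4 (craft lens): cobalt=3 ivory=4 lens=2
After 5 (craft lens): cobalt=3 ivory=2 lens=4
After 6 (craft lens): cobalt=3 lens=6
After 7 (craft shaft): cobalt=3 lens=3 shaft=3
After 8 (craft shaft): cobalt=3 shaft=6
After 9 (gather 3 ivory): cobalt=3 ivory=3 shaft=6
After 10 (craft lens): cobalt=3 ivory=1 lens=2 shaft=6
After 11 (gather 2 cobalt): cobalt=5 ivory=1 lens=2 shaft=6
After 12 (gather 4 ivory): cobalt=5 ivory=5 lens=2 shaft=6
After 13 (gather 4 ivory): cobalt=5 ivory=9 lens=2 shaft=6
After 14 (consume 2 lens): cobalt=5 ivory=9 shaft=6

Answer: cobalt=5 ivory=9 shaft=6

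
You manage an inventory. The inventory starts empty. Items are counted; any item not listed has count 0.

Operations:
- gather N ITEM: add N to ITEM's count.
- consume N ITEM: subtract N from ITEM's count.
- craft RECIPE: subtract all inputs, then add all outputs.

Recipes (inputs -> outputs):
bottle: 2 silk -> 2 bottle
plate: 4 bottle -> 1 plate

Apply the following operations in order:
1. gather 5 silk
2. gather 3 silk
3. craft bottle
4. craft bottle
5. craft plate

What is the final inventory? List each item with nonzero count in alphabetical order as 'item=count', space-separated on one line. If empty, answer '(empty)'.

Answer: plate=1 silk=4

Derivation:
After 1 (gather 5 silk): silk=5
After 2 (gather 3 silk): silk=8
After 3 (craft bottle): bottle=2 silk=6
After 4 (craft bottle): bottle=4 silk=4
After 5 (craft plate): plate=1 silk=4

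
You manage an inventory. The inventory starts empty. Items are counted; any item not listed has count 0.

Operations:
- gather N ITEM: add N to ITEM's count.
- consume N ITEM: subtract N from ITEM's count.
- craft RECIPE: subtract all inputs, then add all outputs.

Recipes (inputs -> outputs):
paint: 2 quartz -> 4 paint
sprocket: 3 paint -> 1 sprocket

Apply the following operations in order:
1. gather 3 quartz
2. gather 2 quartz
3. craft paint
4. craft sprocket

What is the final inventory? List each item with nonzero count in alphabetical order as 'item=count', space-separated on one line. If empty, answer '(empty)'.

After 1 (gather 3 quartz): quartz=3
After 2 (gather 2 quartz): quartz=5
After 3 (craft paint): paint=4 quartz=3
After 4 (craft sprocket): paint=1 quartz=3 sprocket=1

Answer: paint=1 quartz=3 sprocket=1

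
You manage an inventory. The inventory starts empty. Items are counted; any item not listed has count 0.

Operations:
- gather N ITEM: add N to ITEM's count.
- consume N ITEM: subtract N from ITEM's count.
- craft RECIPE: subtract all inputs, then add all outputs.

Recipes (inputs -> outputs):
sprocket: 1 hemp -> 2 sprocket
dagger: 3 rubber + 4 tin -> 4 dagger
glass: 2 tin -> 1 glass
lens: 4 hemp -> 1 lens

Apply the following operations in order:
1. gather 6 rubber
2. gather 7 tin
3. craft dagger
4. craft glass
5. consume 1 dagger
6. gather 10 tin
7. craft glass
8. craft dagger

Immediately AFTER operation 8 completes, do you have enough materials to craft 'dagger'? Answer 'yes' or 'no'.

After 1 (gather 6 rubber): rubber=6
After 2 (gather 7 tin): rubber=6 tin=7
After 3 (craft dagger): dagger=4 rubber=3 tin=3
After 4 (craft glass): dagger=4 glass=1 rubber=3 tin=1
After 5 (consume 1 dagger): dagger=3 glass=1 rubber=3 tin=1
After 6 (gather 10 tin): dagger=3 glass=1 rubber=3 tin=11
After 7 (craft glass): dagger=3 glass=2 rubber=3 tin=9
After 8 (craft dagger): dagger=7 glass=2 tin=5

Answer: no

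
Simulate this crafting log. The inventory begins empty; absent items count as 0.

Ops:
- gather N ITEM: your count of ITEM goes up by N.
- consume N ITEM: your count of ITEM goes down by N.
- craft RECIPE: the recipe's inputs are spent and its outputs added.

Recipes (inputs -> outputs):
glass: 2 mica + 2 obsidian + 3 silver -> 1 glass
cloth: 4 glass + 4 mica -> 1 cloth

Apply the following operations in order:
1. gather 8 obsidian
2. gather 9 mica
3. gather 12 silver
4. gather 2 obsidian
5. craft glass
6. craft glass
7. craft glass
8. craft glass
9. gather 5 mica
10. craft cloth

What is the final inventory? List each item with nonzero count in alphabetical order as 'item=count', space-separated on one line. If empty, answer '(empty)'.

After 1 (gather 8 obsidian): obsidian=8
After 2 (gather 9 mica): mica=9 obsidian=8
After 3 (gather 12 silver): mica=9 obsidian=8 silver=12
After 4 (gather 2 obsidian): mica=9 obsidian=10 silver=12
After 5 (craft glass): glass=1 mica=7 obsidian=8 silver=9
After 6 (craft glass): glass=2 mica=5 obsidian=6 silver=6
After 7 (craft glass): glass=3 mica=3 obsidian=4 silver=3
After 8 (craft glass): glass=4 mica=1 obsidian=2
After 9 (gather 5 mica): glass=4 mica=6 obsidian=2
After 10 (craft cloth): cloth=1 mica=2 obsidian=2

Answer: cloth=1 mica=2 obsidian=2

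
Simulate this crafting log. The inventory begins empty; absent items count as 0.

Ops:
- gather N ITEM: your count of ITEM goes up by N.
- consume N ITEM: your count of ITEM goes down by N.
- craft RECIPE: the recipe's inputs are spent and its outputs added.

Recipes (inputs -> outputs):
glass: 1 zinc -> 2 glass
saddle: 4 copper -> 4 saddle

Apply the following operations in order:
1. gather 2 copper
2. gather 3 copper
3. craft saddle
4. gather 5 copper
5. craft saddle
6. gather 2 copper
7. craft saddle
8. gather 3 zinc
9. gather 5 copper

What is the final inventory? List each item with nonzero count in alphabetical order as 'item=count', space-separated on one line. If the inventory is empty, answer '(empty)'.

After 1 (gather 2 copper): copper=2
After 2 (gather 3 copper): copper=5
After 3 (craft saddle): copper=1 saddle=4
After 4 (gather 5 copper): copper=6 saddle=4
After 5 (craft saddle): copper=2 saddle=8
After 6 (gather 2 copper): copper=4 saddle=8
After 7 (craft saddle): saddle=12
After 8 (gather 3 zinc): saddle=12 zinc=3
After 9 (gather 5 copper): copper=5 saddle=12 zinc=3

Answer: copper=5 saddle=12 zinc=3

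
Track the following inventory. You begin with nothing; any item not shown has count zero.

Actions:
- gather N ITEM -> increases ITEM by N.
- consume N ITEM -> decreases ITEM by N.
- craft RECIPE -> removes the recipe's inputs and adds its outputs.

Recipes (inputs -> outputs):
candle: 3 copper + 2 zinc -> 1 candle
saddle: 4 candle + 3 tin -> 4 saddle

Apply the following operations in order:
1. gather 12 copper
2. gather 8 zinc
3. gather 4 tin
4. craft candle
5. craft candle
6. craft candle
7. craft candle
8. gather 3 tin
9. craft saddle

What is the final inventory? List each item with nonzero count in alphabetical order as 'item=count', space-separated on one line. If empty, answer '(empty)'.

Answer: saddle=4 tin=4

Derivation:
After 1 (gather 12 copper): copper=12
After 2 (gather 8 zinc): copper=12 zinc=8
After 3 (gather 4 tin): copper=12 tin=4 zinc=8
After 4 (craft candle): candle=1 copper=9 tin=4 zinc=6
After 5 (craft candle): candle=2 copper=6 tin=4 zinc=4
After 6 (craft candle): candle=3 copper=3 tin=4 zinc=2
After 7 (craft candle): candle=4 tin=4
After 8 (gather 3 tin): candle=4 tin=7
After 9 (craft saddle): saddle=4 tin=4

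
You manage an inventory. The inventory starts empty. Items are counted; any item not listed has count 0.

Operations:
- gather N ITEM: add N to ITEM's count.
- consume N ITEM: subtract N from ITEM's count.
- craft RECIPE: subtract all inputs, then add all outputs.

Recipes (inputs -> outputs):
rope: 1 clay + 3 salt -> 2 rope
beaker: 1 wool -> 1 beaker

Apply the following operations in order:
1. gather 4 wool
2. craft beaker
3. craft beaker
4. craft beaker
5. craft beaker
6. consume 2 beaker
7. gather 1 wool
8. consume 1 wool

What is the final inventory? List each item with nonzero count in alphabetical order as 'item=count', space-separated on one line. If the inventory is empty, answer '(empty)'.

Answer: beaker=2

Derivation:
After 1 (gather 4 wool): wool=4
After 2 (craft beaker): beaker=1 wool=3
After 3 (craft beaker): beaker=2 wool=2
After 4 (craft beaker): beaker=3 wool=1
After 5 (craft beaker): beaker=4
After 6 (consume 2 beaker): beaker=2
After 7 (gather 1 wool): beaker=2 wool=1
After 8 (consume 1 wool): beaker=2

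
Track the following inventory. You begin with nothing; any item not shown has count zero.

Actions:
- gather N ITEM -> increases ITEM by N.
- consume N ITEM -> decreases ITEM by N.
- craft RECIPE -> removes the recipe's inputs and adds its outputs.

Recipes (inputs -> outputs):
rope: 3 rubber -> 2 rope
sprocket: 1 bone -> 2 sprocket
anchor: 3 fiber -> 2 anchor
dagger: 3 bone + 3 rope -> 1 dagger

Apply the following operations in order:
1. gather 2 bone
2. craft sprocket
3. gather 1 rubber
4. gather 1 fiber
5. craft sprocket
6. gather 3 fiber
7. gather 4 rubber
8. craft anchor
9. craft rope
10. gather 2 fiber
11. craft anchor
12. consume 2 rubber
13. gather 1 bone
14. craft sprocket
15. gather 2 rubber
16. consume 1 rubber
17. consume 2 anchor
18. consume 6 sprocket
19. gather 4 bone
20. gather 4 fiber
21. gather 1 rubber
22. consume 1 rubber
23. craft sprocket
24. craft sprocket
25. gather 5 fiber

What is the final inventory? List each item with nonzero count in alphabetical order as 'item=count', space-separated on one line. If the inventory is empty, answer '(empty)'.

After 1 (gather 2 bone): bone=2
After 2 (craft sprocket): bone=1 sprocket=2
After 3 (gather 1 rubber): bone=1 rubber=1 sprocket=2
After 4 (gather 1 fiber): bone=1 fiber=1 rubber=1 sprocket=2
After 5 (craft sprocket): fiber=1 rubber=1 sprocket=4
After 6 (gather 3 fiber): fiber=4 rubber=1 sprocket=4
After 7 (gather 4 rubber): fiber=4 rubber=5 sprocket=4
After 8 (craft anchor): anchor=2 fiber=1 rubber=5 sprocket=4
After 9 (craft rope): anchor=2 fiber=1 rope=2 rubber=2 sprocket=4
After 10 (gather 2 fiber): anchor=2 fiber=3 rope=2 rubber=2 sprocket=4
After 11 (craft anchor): anchor=4 rope=2 rubber=2 sprocket=4
After 12 (consume 2 rubber): anchor=4 rope=2 sprocket=4
After 13 (gather 1 bone): anchor=4 bone=1 rope=2 sprocket=4
After 14 (craft sprocket): anchor=4 rope=2 sprocket=6
After 15 (gather 2 rubber): anchor=4 rope=2 rubber=2 sprocket=6
After 16 (consume 1 rubber): anchor=4 rope=2 rubber=1 sprocket=6
After 17 (consume 2 anchor): anchor=2 rope=2 rubber=1 sprocket=6
After 18 (consume 6 sprocket): anchor=2 rope=2 rubber=1
After 19 (gather 4 bone): anchor=2 bone=4 rope=2 rubber=1
After 20 (gather 4 fiber): anchor=2 bone=4 fiber=4 rope=2 rubber=1
After 21 (gather 1 rubber): anchor=2 bone=4 fiber=4 rope=2 rubber=2
After 22 (consume 1 rubber): anchor=2 bone=4 fiber=4 rope=2 rubber=1
After 23 (craft sprocket): anchor=2 bone=3 fiber=4 rope=2 rubber=1 sprocket=2
After 24 (craft sprocket): anchor=2 bone=2 fiber=4 rope=2 rubber=1 sprocket=4
After 25 (gather 5 fiber): anchor=2 bone=2 fiber=9 rope=2 rubber=1 sprocket=4

Answer: anchor=2 bone=2 fiber=9 rope=2 rubber=1 sprocket=4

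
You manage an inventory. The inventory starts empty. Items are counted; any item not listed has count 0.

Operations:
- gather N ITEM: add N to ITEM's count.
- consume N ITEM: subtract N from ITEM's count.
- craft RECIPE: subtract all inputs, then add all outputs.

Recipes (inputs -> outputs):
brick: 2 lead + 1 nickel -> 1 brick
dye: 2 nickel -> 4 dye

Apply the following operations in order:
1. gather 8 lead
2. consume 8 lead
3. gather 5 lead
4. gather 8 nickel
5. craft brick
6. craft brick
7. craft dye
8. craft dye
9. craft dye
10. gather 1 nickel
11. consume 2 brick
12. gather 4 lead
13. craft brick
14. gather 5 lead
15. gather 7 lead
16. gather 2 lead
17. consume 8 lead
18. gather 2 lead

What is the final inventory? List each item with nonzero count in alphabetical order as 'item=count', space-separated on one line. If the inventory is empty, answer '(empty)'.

Answer: brick=1 dye=12 lead=11

Derivation:
After 1 (gather 8 lead): lead=8
After 2 (consume 8 lead): (empty)
After 3 (gather 5 lead): lead=5
After 4 (gather 8 nickel): lead=5 nickel=8
After 5 (craft brick): brick=1 lead=3 nickel=7
After 6 (craft brick): brick=2 lead=1 nickel=6
After 7 (craft dye): brick=2 dye=4 lead=1 nickel=4
After 8 (craft dye): brick=2 dye=8 lead=1 nickel=2
After 9 (craft dye): brick=2 dye=12 lead=1
After 10 (gather 1 nickel): brick=2 dye=12 lead=1 nickel=1
After 11 (consume 2 brick): dye=12 lead=1 nickel=1
After 12 (gather 4 lead): dye=12 lead=5 nickel=1
After 13 (craft brick): brick=1 dye=12 lead=3
After 14 (gather 5 lead): brick=1 dye=12 lead=8
After 15 (gather 7 lead): brick=1 dye=12 lead=15
After 16 (gather 2 lead): brick=1 dye=12 lead=17
After 17 (consume 8 lead): brick=1 dye=12 lead=9
After 18 (gather 2 lead): brick=1 dye=12 lead=11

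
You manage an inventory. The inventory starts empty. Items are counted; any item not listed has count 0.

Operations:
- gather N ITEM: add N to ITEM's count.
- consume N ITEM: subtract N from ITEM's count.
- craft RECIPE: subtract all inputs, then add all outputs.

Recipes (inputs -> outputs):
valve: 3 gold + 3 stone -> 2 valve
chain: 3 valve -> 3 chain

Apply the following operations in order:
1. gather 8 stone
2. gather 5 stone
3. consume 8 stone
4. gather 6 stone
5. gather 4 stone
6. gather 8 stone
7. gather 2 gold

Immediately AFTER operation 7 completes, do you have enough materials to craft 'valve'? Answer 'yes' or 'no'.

After 1 (gather 8 stone): stone=8
After 2 (gather 5 stone): stone=13
After 3 (consume 8 stone): stone=5
After 4 (gather 6 stone): stone=11
After 5 (gather 4 stone): stone=15
After 6 (gather 8 stone): stone=23
After 7 (gather 2 gold): gold=2 stone=23

Answer: no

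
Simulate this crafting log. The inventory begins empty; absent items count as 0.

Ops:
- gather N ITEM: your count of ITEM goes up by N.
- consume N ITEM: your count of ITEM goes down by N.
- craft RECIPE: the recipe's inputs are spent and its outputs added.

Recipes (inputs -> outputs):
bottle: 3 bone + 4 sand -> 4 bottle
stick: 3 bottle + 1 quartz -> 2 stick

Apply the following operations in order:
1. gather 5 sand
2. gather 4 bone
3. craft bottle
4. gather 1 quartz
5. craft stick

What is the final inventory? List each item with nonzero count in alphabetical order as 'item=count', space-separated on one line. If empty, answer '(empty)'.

After 1 (gather 5 sand): sand=5
After 2 (gather 4 bone): bone=4 sand=5
After 3 (craft bottle): bone=1 bottle=4 sand=1
After 4 (gather 1 quartz): bone=1 bottle=4 quartz=1 sand=1
After 5 (craft stick): bone=1 bottle=1 sand=1 stick=2

Answer: bone=1 bottle=1 sand=1 stick=2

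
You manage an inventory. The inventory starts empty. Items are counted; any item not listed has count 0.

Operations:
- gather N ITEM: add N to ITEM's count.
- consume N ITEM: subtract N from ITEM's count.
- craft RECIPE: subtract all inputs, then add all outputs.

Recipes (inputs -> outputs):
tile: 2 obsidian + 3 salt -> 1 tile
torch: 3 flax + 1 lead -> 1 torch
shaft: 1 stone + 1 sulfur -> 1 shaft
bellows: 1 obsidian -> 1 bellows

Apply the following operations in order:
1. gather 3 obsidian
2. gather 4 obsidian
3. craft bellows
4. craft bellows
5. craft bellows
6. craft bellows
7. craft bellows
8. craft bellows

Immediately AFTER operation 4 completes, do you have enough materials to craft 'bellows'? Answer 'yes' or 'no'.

After 1 (gather 3 obsidian): obsidian=3
After 2 (gather 4 obsidian): obsidian=7
After 3 (craft bellows): bellows=1 obsidian=6
After 4 (craft bellows): bellows=2 obsidian=5

Answer: yes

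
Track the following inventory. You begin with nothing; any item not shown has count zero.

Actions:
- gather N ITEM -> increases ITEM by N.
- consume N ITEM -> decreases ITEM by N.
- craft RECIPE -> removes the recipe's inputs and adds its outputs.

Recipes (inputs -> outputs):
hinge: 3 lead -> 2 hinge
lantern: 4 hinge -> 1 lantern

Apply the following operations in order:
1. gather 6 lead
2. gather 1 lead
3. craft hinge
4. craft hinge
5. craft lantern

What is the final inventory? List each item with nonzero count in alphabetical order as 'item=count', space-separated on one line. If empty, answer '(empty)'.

After 1 (gather 6 lead): lead=6
After 2 (gather 1 lead): lead=7
After 3 (craft hinge): hinge=2 lead=4
After 4 (craft hinge): hinge=4 lead=1
After 5 (craft lantern): lantern=1 lead=1

Answer: lantern=1 lead=1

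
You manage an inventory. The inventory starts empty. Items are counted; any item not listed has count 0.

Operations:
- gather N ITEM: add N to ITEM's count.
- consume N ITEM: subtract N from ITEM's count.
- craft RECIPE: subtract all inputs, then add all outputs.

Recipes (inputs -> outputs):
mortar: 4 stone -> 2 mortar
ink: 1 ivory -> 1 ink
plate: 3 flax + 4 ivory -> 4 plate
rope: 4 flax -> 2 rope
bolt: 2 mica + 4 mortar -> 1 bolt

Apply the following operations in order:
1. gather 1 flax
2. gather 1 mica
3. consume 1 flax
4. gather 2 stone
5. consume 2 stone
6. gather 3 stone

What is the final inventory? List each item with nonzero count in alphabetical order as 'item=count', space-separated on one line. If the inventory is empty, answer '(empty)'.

After 1 (gather 1 flax): flax=1
After 2 (gather 1 mica): flax=1 mica=1
After 3 (consume 1 flax): mica=1
After 4 (gather 2 stone): mica=1 stone=2
After 5 (consume 2 stone): mica=1
After 6 (gather 3 stone): mica=1 stone=3

Answer: mica=1 stone=3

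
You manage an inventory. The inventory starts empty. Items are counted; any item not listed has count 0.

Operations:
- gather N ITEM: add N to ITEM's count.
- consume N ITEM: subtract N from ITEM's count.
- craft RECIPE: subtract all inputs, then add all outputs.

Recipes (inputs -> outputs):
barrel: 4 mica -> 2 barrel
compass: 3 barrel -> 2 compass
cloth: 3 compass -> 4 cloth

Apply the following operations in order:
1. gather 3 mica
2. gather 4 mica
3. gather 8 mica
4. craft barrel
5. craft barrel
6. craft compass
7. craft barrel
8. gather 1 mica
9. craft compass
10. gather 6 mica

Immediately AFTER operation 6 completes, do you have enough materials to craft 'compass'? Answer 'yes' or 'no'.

After 1 (gather 3 mica): mica=3
After 2 (gather 4 mica): mica=7
After 3 (gather 8 mica): mica=15
After 4 (craft barrel): barrel=2 mica=11
After 5 (craft barrel): barrel=4 mica=7
After 6 (craft compass): barrel=1 compass=2 mica=7

Answer: no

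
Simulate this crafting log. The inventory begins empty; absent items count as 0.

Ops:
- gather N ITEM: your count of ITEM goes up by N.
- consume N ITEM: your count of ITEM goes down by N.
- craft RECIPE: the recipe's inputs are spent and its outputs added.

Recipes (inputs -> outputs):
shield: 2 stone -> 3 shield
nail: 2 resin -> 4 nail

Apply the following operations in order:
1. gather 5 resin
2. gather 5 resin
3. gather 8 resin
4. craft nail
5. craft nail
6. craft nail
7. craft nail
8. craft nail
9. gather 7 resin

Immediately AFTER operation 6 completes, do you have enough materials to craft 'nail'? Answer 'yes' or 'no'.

After 1 (gather 5 resin): resin=5
After 2 (gather 5 resin): resin=10
After 3 (gather 8 resin): resin=18
After 4 (craft nail): nail=4 resin=16
After 5 (craft nail): nail=8 resin=14
After 6 (craft nail): nail=12 resin=12

Answer: yes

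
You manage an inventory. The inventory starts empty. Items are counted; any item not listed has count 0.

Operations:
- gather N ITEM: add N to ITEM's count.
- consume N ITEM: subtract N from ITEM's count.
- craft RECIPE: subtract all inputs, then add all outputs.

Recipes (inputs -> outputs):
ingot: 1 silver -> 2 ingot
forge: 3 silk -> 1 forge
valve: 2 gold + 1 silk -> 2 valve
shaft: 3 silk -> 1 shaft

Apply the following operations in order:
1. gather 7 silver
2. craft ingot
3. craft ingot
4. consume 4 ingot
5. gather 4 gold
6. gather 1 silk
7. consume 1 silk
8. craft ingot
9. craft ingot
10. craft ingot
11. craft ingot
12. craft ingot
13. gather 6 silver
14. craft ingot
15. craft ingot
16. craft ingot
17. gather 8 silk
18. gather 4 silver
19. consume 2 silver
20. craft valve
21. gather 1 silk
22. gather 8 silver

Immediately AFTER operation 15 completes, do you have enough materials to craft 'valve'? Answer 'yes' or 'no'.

Answer: no

Derivation:
After 1 (gather 7 silver): silver=7
After 2 (craft ingot): ingot=2 silver=6
After 3 (craft ingot): ingot=4 silver=5
After 4 (consume 4 ingot): silver=5
After 5 (gather 4 gold): gold=4 silver=5
After 6 (gather 1 silk): gold=4 silk=1 silver=5
After 7 (consume 1 silk): gold=4 silver=5
After 8 (craft ingot): gold=4 ingot=2 silver=4
After 9 (craft ingot): gold=4 ingot=4 silver=3
After 10 (craft ingot): gold=4 ingot=6 silver=2
After 11 (craft ingot): gold=4 ingot=8 silver=1
After 12 (craft ingot): gold=4 ingot=10
After 13 (gather 6 silver): gold=4 ingot=10 silver=6
After 14 (craft ingot): gold=4 ingot=12 silver=5
After 15 (craft ingot): gold=4 ingot=14 silver=4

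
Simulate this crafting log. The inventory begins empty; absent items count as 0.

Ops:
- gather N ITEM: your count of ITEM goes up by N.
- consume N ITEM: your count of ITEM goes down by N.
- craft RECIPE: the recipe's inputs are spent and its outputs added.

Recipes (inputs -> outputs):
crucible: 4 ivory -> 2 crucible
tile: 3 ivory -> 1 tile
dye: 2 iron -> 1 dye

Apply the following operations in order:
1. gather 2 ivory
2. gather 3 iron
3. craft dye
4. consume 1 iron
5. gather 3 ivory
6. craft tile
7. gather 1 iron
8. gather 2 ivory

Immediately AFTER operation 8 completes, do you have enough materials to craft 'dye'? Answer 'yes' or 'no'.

After 1 (gather 2 ivory): ivory=2
After 2 (gather 3 iron): iron=3 ivory=2
After 3 (craft dye): dye=1 iron=1 ivory=2
After 4 (consume 1 iron): dye=1 ivory=2
After 5 (gather 3 ivory): dye=1 ivory=5
After 6 (craft tile): dye=1 ivory=2 tile=1
After 7 (gather 1 iron): dye=1 iron=1 ivory=2 tile=1
After 8 (gather 2 ivory): dye=1 iron=1 ivory=4 tile=1

Answer: no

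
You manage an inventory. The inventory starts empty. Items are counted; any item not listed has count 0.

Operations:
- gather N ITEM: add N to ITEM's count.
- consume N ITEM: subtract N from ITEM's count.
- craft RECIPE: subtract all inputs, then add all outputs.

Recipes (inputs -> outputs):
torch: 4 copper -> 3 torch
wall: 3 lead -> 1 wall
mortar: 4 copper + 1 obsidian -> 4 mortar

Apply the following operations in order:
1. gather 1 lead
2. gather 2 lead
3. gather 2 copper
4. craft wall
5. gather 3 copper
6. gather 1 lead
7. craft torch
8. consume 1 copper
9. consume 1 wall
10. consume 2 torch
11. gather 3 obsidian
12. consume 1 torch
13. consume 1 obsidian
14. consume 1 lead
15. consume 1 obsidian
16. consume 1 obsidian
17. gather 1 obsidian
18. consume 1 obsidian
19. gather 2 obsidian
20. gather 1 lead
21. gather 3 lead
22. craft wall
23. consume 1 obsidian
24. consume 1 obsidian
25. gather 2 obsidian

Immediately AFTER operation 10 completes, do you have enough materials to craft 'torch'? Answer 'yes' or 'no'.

Answer: no

Derivation:
After 1 (gather 1 lead): lead=1
After 2 (gather 2 lead): lead=3
After 3 (gather 2 copper): copper=2 lead=3
After 4 (craft wall): copper=2 wall=1
After 5 (gather 3 copper): copper=5 wall=1
After 6 (gather 1 lead): copper=5 lead=1 wall=1
After 7 (craft torch): copper=1 lead=1 torch=3 wall=1
After 8 (consume 1 copper): lead=1 torch=3 wall=1
After 9 (consume 1 wall): lead=1 torch=3
After 10 (consume 2 torch): lead=1 torch=1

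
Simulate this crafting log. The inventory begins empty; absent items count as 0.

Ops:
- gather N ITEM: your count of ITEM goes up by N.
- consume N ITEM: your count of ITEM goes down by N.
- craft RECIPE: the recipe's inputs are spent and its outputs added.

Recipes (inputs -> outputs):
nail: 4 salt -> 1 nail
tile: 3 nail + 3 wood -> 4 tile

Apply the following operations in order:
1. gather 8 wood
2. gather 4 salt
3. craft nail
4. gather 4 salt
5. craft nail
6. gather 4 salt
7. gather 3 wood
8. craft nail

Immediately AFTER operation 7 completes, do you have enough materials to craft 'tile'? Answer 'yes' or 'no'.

After 1 (gather 8 wood): wood=8
After 2 (gather 4 salt): salt=4 wood=8
After 3 (craft nail): nail=1 wood=8
After 4 (gather 4 salt): nail=1 salt=4 wood=8
After 5 (craft nail): nail=2 wood=8
After 6 (gather 4 salt): nail=2 salt=4 wood=8
After 7 (gather 3 wood): nail=2 salt=4 wood=11

Answer: no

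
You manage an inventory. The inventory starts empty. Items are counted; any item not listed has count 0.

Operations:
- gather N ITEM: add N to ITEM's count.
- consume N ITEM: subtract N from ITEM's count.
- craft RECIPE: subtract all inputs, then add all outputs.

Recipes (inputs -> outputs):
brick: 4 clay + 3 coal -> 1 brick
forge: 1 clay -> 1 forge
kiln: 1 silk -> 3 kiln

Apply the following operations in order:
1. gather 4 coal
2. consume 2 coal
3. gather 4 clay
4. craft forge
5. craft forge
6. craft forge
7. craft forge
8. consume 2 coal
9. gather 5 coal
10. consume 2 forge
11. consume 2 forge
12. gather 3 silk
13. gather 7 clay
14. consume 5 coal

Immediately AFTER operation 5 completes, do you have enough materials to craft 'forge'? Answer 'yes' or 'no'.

Answer: yes

Derivation:
After 1 (gather 4 coal): coal=4
After 2 (consume 2 coal): coal=2
After 3 (gather 4 clay): clay=4 coal=2
After 4 (craft forge): clay=3 coal=2 forge=1
After 5 (craft forge): clay=2 coal=2 forge=2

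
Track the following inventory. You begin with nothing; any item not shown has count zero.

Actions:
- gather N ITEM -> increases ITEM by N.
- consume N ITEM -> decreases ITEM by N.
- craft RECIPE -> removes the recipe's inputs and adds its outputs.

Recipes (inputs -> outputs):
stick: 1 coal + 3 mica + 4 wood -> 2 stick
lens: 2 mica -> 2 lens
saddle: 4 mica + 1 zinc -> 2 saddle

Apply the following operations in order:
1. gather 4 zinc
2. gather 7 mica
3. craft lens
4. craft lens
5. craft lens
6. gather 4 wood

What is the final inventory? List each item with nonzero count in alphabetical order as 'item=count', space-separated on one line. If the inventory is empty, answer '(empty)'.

Answer: lens=6 mica=1 wood=4 zinc=4

Derivation:
After 1 (gather 4 zinc): zinc=4
After 2 (gather 7 mica): mica=7 zinc=4
After 3 (craft lens): lens=2 mica=5 zinc=4
After 4 (craft lens): lens=4 mica=3 zinc=4
After 5 (craft lens): lens=6 mica=1 zinc=4
After 6 (gather 4 wood): lens=6 mica=1 wood=4 zinc=4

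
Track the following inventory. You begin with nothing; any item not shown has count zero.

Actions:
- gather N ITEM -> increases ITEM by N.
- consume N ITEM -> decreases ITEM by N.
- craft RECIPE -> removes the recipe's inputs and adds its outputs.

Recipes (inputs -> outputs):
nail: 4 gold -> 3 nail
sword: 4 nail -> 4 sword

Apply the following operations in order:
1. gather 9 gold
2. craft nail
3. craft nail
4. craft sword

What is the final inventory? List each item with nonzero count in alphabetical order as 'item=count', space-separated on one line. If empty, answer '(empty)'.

Answer: gold=1 nail=2 sword=4

Derivation:
After 1 (gather 9 gold): gold=9
After 2 (craft nail): gold=5 nail=3
After 3 (craft nail): gold=1 nail=6
After 4 (craft sword): gold=1 nail=2 sword=4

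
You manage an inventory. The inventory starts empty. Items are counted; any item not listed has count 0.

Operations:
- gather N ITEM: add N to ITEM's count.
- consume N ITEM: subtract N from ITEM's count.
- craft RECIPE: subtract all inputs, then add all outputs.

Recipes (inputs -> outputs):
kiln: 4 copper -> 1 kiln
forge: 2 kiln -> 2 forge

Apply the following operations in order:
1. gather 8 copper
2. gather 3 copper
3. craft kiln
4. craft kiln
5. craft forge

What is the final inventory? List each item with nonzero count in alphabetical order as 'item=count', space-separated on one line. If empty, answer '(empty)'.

After 1 (gather 8 copper): copper=8
After 2 (gather 3 copper): copper=11
After 3 (craft kiln): copper=7 kiln=1
After 4 (craft kiln): copper=3 kiln=2
After 5 (craft forge): copper=3 forge=2

Answer: copper=3 forge=2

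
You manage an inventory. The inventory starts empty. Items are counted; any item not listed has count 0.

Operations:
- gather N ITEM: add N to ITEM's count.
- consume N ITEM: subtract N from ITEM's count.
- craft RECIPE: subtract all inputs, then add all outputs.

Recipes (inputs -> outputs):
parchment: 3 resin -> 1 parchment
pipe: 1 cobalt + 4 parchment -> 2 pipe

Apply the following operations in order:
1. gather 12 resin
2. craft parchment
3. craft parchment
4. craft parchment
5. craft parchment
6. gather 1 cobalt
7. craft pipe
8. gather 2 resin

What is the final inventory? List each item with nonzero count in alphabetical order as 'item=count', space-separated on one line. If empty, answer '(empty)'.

Answer: pipe=2 resin=2

Derivation:
After 1 (gather 12 resin): resin=12
After 2 (craft parchment): parchment=1 resin=9
After 3 (craft parchment): parchment=2 resin=6
After 4 (craft parchment): parchment=3 resin=3
After 5 (craft parchment): parchment=4
After 6 (gather 1 cobalt): cobalt=1 parchment=4
After 7 (craft pipe): pipe=2
After 8 (gather 2 resin): pipe=2 resin=2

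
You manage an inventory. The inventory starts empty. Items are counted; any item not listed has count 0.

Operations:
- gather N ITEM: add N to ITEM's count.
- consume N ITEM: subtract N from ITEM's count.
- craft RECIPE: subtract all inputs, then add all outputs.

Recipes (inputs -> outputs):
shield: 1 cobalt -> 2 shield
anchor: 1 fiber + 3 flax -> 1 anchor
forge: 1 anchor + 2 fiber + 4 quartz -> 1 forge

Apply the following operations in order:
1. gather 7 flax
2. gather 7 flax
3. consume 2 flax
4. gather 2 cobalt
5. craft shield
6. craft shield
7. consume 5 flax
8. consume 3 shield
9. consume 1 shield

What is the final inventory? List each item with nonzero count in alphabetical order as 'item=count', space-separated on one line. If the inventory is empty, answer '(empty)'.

After 1 (gather 7 flax): flax=7
After 2 (gather 7 flax): flax=14
After 3 (consume 2 flax): flax=12
After 4 (gather 2 cobalt): cobalt=2 flax=12
After 5 (craft shield): cobalt=1 flax=12 shield=2
After 6 (craft shield): flax=12 shield=4
After 7 (consume 5 flax): flax=7 shield=4
After 8 (consume 3 shield): flax=7 shield=1
After 9 (consume 1 shield): flax=7

Answer: flax=7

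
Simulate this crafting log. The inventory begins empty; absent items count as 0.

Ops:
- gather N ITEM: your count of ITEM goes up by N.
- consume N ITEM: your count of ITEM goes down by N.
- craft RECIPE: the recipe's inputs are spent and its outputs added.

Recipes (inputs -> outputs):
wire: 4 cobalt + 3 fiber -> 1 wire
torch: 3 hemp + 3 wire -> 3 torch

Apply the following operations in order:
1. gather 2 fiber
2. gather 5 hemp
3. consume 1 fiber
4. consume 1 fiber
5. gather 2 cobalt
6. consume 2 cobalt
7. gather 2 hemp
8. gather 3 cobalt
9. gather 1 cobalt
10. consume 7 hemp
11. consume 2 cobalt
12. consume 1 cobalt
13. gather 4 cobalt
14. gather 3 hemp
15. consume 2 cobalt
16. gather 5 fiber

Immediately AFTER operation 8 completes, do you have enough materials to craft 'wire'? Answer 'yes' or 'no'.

Answer: no

Derivation:
After 1 (gather 2 fiber): fiber=2
After 2 (gather 5 hemp): fiber=2 hemp=5
After 3 (consume 1 fiber): fiber=1 hemp=5
After 4 (consume 1 fiber): hemp=5
After 5 (gather 2 cobalt): cobalt=2 hemp=5
After 6 (consume 2 cobalt): hemp=5
After 7 (gather 2 hemp): hemp=7
After 8 (gather 3 cobalt): cobalt=3 hemp=7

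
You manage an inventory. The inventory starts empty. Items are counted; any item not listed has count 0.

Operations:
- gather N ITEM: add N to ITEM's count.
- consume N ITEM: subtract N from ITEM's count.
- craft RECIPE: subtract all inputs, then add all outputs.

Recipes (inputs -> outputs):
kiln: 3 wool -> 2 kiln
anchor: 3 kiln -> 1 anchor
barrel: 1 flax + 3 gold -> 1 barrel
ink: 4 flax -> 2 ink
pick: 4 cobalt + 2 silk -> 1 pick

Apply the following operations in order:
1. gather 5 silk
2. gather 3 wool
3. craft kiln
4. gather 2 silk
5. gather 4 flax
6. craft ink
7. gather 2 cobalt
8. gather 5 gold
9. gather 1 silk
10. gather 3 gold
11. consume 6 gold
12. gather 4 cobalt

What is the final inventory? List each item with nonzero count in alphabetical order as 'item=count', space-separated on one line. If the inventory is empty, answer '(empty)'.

After 1 (gather 5 silk): silk=5
After 2 (gather 3 wool): silk=5 wool=3
After 3 (craft kiln): kiln=2 silk=5
After 4 (gather 2 silk): kiln=2 silk=7
After 5 (gather 4 flax): flax=4 kiln=2 silk=7
After 6 (craft ink): ink=2 kiln=2 silk=7
After 7 (gather 2 cobalt): cobalt=2 ink=2 kiln=2 silk=7
After 8 (gather 5 gold): cobalt=2 gold=5 ink=2 kiln=2 silk=7
After 9 (gather 1 silk): cobalt=2 gold=5 ink=2 kiln=2 silk=8
After 10 (gather 3 gold): cobalt=2 gold=8 ink=2 kiln=2 silk=8
After 11 (consume 6 gold): cobalt=2 gold=2 ink=2 kiln=2 silk=8
After 12 (gather 4 cobalt): cobalt=6 gold=2 ink=2 kiln=2 silk=8

Answer: cobalt=6 gold=2 ink=2 kiln=2 silk=8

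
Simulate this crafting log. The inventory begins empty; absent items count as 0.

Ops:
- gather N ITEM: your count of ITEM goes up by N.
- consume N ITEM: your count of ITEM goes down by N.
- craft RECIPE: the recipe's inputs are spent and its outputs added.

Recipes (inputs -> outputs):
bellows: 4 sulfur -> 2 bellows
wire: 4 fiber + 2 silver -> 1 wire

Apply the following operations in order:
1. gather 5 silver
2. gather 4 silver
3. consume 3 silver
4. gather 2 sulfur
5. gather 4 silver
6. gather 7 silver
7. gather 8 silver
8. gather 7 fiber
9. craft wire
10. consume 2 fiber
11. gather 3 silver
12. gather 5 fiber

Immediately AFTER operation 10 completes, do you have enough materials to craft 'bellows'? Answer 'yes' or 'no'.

After 1 (gather 5 silver): silver=5
After 2 (gather 4 silver): silver=9
After 3 (consume 3 silver): silver=6
After 4 (gather 2 sulfur): silver=6 sulfur=2
After 5 (gather 4 silver): silver=10 sulfur=2
After 6 (gather 7 silver): silver=17 sulfur=2
After 7 (gather 8 silver): silver=25 sulfur=2
After 8 (gather 7 fiber): fiber=7 silver=25 sulfur=2
After 9 (craft wire): fiber=3 silver=23 sulfur=2 wire=1
After 10 (consume 2 fiber): fiber=1 silver=23 sulfur=2 wire=1

Answer: no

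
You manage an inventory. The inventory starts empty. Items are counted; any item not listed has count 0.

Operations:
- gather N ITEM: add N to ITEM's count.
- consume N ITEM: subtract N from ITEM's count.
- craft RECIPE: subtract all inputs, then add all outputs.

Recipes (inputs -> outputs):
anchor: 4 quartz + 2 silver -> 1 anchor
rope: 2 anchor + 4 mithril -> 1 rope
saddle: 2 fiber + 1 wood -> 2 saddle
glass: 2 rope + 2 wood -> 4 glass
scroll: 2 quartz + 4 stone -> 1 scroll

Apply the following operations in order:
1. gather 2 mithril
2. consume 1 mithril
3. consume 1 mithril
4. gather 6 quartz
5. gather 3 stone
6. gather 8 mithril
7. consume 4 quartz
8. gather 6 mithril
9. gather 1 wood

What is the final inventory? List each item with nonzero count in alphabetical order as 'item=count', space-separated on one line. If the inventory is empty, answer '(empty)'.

After 1 (gather 2 mithril): mithril=2
After 2 (consume 1 mithril): mithril=1
After 3 (consume 1 mithril): (empty)
After 4 (gather 6 quartz): quartz=6
After 5 (gather 3 stone): quartz=6 stone=3
After 6 (gather 8 mithril): mithril=8 quartz=6 stone=3
After 7 (consume 4 quartz): mithril=8 quartz=2 stone=3
After 8 (gather 6 mithril): mithril=14 quartz=2 stone=3
After 9 (gather 1 wood): mithril=14 quartz=2 stone=3 wood=1

Answer: mithril=14 quartz=2 stone=3 wood=1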